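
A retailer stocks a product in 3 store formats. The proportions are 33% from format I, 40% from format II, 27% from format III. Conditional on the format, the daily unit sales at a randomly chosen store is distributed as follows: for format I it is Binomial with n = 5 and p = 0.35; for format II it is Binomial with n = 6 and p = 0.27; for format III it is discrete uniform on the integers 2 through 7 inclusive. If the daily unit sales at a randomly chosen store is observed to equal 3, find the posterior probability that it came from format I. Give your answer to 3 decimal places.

0.360

Likelihoods P(X=3 | ·): I: 0.181147; II: 0.15314; III: 0.166667.
Posterior ∝ prior × likelihood. Numerator for I: 0.33·0.181147 = 0.0597785.
Normalizing constant: 0.33·0.181147 + 0.4·0.15314 + 0.27·0.166667 = 0.166035.
P(I | observation) = 0.0597785 / 0.166035 = 0.360036.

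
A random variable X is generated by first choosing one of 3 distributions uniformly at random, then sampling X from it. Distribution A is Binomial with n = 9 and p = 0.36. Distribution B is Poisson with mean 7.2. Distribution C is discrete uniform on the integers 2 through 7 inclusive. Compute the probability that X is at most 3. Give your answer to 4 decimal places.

0.3297

Conditional on each component, P(X ≤ 3): A: 0.583726; B: 0.0719171; C: 0.333333.
By total probability, P(X ≤ 3) = 0.333333·0.583726 + 0.333333·0.0719171 + 0.333333·0.333333 = 0.329659.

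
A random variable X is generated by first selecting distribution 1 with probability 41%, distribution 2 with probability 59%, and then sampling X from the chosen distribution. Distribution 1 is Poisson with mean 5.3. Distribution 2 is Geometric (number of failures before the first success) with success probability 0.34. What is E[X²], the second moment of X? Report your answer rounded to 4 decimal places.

19.2816

For each component E[X²] = Var + (mean)², giving 1: 33.39; 2: 9.47751.
Overall E[X²] = 0.41·33.39 + 0.59·9.47751 = 19.2816.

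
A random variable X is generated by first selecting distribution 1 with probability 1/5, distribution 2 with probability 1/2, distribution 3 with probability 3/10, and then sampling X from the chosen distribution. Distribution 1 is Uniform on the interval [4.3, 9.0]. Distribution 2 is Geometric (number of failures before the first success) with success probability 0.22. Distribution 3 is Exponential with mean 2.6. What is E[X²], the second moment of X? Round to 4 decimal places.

27.6116

For each component E[X²] = Var + (mean)², giving 1: 46.0633; 2: 28.686; 3: 13.52.
Overall E[X²] = 0.2·46.0633 + 0.5·28.686 + 0.3·13.52 = 27.6116.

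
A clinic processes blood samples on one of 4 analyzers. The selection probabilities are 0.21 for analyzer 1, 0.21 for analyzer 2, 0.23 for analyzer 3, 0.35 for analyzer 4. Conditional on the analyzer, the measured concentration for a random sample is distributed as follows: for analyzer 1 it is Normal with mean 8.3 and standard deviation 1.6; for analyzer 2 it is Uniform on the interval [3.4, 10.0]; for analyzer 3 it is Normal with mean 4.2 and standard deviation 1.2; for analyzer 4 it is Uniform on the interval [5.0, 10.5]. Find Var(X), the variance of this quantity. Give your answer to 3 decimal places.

Per component, 1: μ=8.3, E[X²]=71.45; 2: μ=6.7, E[X²]=48.52; 3: μ=4.2, E[X²]=19.08; 4: μ=7.75, E[X²]=62.5833.
E[X] = 0.21·8.3 + 0.21·6.7 + 0.23·4.2 + 0.35·7.75 = 6.8285.
E[X²] = 0.21·71.45 + 0.21·48.52 + 0.23·19.08 + 0.35·62.5833 = 51.4863.
Var(X) = E[X²] − (E[X])² = 51.4863 − 46.6284 = 4.85785.

4.858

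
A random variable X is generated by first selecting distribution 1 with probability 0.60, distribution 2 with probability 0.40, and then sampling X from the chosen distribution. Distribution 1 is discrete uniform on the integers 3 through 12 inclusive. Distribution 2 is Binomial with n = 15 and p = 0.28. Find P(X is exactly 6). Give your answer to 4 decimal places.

0.1102

Conditional on each component, P(X = 6): 1: 0.1; 2: 0.125414.
By total probability, P(X = 6) = 0.6·0.1 + 0.4·0.125414 = 0.110165.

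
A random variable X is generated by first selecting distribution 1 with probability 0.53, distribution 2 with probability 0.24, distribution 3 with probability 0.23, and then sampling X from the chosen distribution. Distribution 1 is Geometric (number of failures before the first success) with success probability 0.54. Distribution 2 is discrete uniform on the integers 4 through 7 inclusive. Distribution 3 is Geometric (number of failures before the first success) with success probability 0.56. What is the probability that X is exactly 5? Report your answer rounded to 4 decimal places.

Conditional on each component, P(X = 5): 1: 0.011122; 2: 0.25; 3: 0.00923531.
By total probability, P(X = 5) = 0.53·0.011122 + 0.24·0.25 + 0.23·0.00923531 = 0.0680188.

0.0680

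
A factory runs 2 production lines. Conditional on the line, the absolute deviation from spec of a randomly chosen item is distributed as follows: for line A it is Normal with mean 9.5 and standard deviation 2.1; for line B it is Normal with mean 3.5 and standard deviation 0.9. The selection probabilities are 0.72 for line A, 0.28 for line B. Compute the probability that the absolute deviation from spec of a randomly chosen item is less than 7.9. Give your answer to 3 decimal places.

0.441

Conditional on each line, P(X < 7.9): A: 0.223058; B: 0.999999.
By total probability, P(X < 7.9) = 0.72·0.223058 + 0.28·0.999999 = 0.440602.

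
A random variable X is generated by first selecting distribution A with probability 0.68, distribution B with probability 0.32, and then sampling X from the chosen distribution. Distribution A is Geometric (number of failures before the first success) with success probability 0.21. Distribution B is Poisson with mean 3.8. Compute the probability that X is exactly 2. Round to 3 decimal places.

0.141

Conditional on each component, P(X = 2): A: 0.131061; B: 0.161517.
By total probability, P(X = 2) = 0.68·0.131061 + 0.32·0.161517 = 0.140807.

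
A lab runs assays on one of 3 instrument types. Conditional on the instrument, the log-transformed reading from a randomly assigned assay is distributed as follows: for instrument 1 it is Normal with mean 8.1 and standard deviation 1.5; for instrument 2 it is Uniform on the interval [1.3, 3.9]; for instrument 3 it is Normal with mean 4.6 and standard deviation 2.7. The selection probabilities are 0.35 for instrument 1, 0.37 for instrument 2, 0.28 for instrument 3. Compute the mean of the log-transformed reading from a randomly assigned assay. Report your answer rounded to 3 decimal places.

5.085

Component means — 1: 8.1; 2: 2.6; 3: 4.6.
E[X] = 0.35·8.1 + 0.37·2.6 + 0.28·4.6 = 5.085.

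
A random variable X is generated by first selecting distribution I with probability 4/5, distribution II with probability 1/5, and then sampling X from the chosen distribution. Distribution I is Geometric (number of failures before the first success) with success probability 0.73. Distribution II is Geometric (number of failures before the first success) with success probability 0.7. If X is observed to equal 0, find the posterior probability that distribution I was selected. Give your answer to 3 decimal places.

0.807

Likelihoods P(X=0 | ·): I: 0.73; II: 0.7.
Posterior ∝ prior × likelihood. Numerator for I: 0.8·0.73 = 0.584.
Normalizing constant: 0.8·0.73 + 0.2·0.7 = 0.724.
P(I | observation) = 0.584 / 0.724 = 0.80663.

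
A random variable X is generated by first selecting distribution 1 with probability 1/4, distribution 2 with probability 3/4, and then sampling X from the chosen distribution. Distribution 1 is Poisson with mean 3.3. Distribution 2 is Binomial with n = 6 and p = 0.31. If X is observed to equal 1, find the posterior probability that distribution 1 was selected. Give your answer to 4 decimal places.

Likelihoods P(X=1 | ·): 1: 0.121714; 2: 0.29091.
Posterior ∝ prior × likelihood. Numerator for 1: 0.25·0.121714 = 0.0304286.
Normalizing constant: 0.25·0.121714 + 0.75·0.29091 = 0.248611.
P(1 | observation) = 0.0304286 / 0.248611 = 0.122394.

0.1224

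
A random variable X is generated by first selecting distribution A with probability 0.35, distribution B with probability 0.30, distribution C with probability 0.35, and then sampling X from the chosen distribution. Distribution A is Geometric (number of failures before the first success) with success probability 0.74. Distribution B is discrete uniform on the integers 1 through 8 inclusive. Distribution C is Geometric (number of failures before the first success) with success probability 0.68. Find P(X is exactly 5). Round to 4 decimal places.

Conditional on each component, P(X = 5): A: 0.000879222; B: 0.125; C: 0.0022817.
By total probability, P(X = 5) = 0.35·0.000879222 + 0.3·0.125 + 0.35·0.0022817 = 0.0386063.

0.0386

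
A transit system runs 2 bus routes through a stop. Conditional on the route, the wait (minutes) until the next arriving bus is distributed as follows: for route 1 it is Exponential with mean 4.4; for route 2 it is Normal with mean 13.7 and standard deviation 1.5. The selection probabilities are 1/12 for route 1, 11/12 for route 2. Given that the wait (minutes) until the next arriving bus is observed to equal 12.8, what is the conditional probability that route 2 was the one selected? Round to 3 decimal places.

Likelihoods f(12.8 | ·): 1: 0.0123921; 2: 0.22215.
Posterior ∝ prior × likelihood. Numerator for 2: 0.916667·0.22215 = 0.203637.
Normalizing constant: 0.0833333·0.0123921 + 0.916667·0.22215 = 0.20467.
P(2 | observation) = 0.203637 / 0.20467 = 0.994954.

0.995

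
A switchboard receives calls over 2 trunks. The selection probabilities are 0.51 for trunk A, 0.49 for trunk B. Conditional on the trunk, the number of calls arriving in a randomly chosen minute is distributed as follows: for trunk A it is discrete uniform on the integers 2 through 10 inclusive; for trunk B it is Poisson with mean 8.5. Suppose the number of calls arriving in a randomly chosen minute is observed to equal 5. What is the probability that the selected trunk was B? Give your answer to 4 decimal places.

Likelihoods P(X=5 | ·): A: 0.111111; B: 0.0752333.
Posterior ∝ prior × likelihood. Numerator for B: 0.49·0.0752333 = 0.0368643.
Normalizing constant: 0.51·0.111111 + 0.49·0.0752333 = 0.093531.
P(B | observation) = 0.0368643 / 0.093531 = 0.39414.

0.3941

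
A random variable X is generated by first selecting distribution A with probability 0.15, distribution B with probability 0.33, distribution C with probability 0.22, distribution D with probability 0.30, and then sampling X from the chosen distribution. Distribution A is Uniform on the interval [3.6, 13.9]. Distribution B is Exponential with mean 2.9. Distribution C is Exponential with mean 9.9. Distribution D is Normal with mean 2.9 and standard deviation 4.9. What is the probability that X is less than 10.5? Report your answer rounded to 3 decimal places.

0.847

Conditional on each component, P(X < 10.5): A: 0.669903; B: 0.973236; C: 0.653754; D: 0.939552.
By total probability, P(X < 10.5) = 0.15·0.669903 + 0.33·0.973236 + 0.22·0.653754 + 0.3·0.939552 = 0.847345.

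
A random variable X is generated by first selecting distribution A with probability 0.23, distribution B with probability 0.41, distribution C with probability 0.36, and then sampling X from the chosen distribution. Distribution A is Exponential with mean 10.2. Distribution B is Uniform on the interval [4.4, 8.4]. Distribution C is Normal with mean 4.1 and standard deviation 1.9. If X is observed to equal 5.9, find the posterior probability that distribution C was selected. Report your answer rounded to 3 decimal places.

Likelihoods f(5.9 | ·): A: 0.0549782; B: 0.25; C: 0.13405.
Posterior ∝ prior × likelihood. Numerator for C: 0.36·0.13405 = 0.0482578.
Normalizing constant: 0.23·0.0549782 + 0.41·0.25 + 0.36·0.13405 = 0.163403.
P(C | observation) = 0.0482578 / 0.163403 = 0.29533.

0.295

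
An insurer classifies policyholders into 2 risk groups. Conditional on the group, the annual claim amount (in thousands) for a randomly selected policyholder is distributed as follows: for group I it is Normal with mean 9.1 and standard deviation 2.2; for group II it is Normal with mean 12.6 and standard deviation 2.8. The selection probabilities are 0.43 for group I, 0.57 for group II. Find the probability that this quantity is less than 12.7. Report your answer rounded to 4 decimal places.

0.7012

Conditional on each group, P(X < 12.7): I: 0.949118; II: 0.514245.
By total probability, P(X < 12.7) = 0.43·0.949118 + 0.57·0.514245 = 0.70124.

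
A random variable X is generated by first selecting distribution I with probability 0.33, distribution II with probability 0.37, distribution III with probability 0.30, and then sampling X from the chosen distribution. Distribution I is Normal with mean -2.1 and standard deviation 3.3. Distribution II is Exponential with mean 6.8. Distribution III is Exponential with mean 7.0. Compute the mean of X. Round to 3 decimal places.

Component means — I: -2.1; II: 6.8; III: 7.
E[X] = 0.33·-2.1 + 0.37·6.8 + 0.3·7 = 3.923.

3.923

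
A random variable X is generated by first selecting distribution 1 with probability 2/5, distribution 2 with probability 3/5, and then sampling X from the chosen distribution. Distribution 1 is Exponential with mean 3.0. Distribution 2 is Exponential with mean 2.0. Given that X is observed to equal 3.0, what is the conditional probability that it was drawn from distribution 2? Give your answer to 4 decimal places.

Likelihoods f(3.0 | ·): 1: 0.122626; 2: 0.111565.
Posterior ∝ prior × likelihood. Numerator for 2: 0.6·0.111565 = 0.066939.
Normalizing constant: 0.4·0.122626 + 0.6·0.111565 = 0.11599.
P(2 | observation) = 0.066939 / 0.11599 = 0.577112.

0.5771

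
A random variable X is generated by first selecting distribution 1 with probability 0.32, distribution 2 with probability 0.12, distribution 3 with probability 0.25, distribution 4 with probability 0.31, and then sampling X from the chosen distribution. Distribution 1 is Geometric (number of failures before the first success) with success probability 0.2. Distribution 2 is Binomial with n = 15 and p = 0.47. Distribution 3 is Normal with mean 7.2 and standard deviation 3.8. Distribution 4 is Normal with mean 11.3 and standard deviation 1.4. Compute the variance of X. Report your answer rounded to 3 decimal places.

19.504

Per component, 1: μ=4, E[X²]=36; 2: μ=7.05, E[X²]=53.439; 3: μ=7.2, E[X²]=66.28; 4: μ=11.3, E[X²]=129.65.
E[X] = 0.32·4 + 0.12·7.05 + 0.25·7.2 + 0.31·11.3 = 7.429.
E[X²] = 0.32·36 + 0.12·53.439 + 0.25·66.28 + 0.31·129.65 = 74.6942.
Var(X) = E[X²] − (E[X])² = 74.6942 − 55.19 = 19.5041.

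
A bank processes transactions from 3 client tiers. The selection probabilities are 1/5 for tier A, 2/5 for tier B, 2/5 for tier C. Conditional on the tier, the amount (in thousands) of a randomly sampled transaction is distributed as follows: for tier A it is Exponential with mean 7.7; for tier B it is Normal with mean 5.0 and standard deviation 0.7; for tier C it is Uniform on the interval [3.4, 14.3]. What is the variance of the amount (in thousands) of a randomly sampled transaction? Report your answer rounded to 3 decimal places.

19.075

Per component, A: μ=7.7, E[X²]=118.58; B: μ=5, E[X²]=25.49; C: μ=8.85, E[X²]=88.2233.
E[X] = 0.2·7.7 + 0.4·5 + 0.4·8.85 = 7.08.
E[X²] = 0.2·118.58 + 0.4·25.49 + 0.4·88.2233 = 69.2013.
Var(X) = E[X²] − (E[X])² = 69.2013 − 50.1264 = 19.0749.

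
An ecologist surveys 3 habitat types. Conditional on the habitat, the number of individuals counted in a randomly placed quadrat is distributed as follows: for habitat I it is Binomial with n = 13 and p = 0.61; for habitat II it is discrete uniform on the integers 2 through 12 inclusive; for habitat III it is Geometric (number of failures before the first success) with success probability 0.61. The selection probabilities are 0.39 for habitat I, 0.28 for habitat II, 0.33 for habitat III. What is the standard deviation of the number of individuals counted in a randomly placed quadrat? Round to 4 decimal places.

Per component, I: μ=7.93, E[X²]=65.9776; II: μ=7, E[X²]=59; III: μ=0.639344, E[X²]=1.45687.
E[X] = 0.39·7.93 + 0.28·7 + 0.33·0.639344 = 5.26368.
E[X²] = 0.39·65.9776 + 0.28·59 + 0.33·1.45687 = 42.732.
Var(X) = E[X²] − (E[X])² = 42.732 − 27.7064 = 15.0257.
SD(X) = √15.0257 = 3.8763.

3.8763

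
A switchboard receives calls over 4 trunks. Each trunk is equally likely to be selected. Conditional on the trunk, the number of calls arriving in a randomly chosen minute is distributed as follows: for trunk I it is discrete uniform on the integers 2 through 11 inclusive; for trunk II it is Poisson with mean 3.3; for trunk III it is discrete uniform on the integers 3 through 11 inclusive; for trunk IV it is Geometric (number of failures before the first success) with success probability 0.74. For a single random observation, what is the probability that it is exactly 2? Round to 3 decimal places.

Conditional on each trunk, P(X = 2): I: 0.1; II: 0.200829; III: 0; IV: 0.050024.
By total probability, P(X = 2) = 0.25·0.1 + 0.25·0.200829 + 0.25·0 + 0.25·0.050024 = 0.0877132.

0.088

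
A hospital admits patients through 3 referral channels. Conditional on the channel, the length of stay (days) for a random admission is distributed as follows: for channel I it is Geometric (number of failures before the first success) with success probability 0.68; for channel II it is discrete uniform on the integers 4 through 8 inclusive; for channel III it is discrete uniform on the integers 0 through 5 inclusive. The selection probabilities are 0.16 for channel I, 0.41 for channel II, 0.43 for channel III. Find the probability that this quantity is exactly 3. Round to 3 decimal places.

Conditional on each channel, P(X = 3): I: 0.0222822; II: 0; III: 0.166667.
By total probability, P(X = 3) = 0.16·0.0222822 + 0.41·0 + 0.43·0.166667 = 0.0752318.

0.075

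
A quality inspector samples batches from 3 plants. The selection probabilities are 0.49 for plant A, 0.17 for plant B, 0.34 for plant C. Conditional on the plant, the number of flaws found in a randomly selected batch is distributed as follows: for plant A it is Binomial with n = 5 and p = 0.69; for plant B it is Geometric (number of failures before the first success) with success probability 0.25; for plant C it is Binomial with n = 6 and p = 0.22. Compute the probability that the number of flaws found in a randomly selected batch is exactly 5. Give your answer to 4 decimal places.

Conditional on each plant, P(X = 5): A: 0.156403; B: 0.0593262; C: 0.0024119.
By total probability, P(X = 5) = 0.49·0.156403 + 0.17·0.0593262 + 0.34·0.0024119 = 0.087543.

0.0875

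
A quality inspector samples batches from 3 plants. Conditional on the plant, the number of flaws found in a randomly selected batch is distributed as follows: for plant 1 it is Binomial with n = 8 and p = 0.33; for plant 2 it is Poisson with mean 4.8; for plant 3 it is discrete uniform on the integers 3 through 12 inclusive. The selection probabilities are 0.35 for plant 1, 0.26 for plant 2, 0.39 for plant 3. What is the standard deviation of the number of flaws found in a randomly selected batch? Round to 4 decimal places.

3.0777

Per component, 1: μ=2.64, E[X²]=8.7384; 2: μ=4.8, E[X²]=27.84; 3: μ=7.5, E[X²]=64.5.
E[X] = 0.35·2.64 + 0.26·4.8 + 0.39·7.5 = 5.097.
E[X²] = 0.35·8.7384 + 0.26·27.84 + 0.39·64.5 = 35.4518.
Var(X) = E[X²] − (E[X])² = 35.4518 − 25.9794 = 9.47243.
SD(X) = √9.47243 = 3.07773.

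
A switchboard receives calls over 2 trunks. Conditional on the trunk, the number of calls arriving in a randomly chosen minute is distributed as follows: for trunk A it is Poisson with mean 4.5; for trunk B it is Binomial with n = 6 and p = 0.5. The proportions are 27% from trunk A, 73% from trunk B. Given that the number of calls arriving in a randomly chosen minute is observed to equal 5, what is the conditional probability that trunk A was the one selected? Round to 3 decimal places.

Likelihoods P(X=5 | ·): A: 0.170827; B: 0.09375.
Posterior ∝ prior × likelihood. Numerator for A: 0.27·0.170827 = 0.0461233.
Normalizing constant: 0.27·0.170827 + 0.73·0.09375 = 0.114561.
P(A | observation) = 0.0461233 / 0.114561 = 0.40261.

0.403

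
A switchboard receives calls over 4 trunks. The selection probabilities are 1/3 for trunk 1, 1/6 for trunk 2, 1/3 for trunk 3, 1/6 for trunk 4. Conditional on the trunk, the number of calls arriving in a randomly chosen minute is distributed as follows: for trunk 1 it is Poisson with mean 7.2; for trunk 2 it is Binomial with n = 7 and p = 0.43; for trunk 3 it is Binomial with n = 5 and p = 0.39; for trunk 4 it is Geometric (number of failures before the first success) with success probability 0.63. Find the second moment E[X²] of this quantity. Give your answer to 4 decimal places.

23.3528

For each component E[X²] = Var + (mean)², giving 1: 59.04; 2: 10.7758; 3: 4.992; 4: 1.27715.
Overall E[X²] = 0.333333·59.04 + 0.166667·10.7758 + 0.333333·4.992 + 0.166667·1.27715 = 23.3528.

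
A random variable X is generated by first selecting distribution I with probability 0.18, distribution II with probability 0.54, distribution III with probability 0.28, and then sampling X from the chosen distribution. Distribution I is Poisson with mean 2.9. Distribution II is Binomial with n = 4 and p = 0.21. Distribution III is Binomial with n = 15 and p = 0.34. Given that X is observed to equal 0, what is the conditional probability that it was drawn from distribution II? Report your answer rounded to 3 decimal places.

Likelihoods P(X=0 | ·): I: 0.0550232; II: 0.389501; III: 0.00196408.
Posterior ∝ prior × likelihood. Numerator for II: 0.54·0.389501 = 0.21033.
Normalizing constant: 0.18·0.0550232 + 0.54·0.389501 + 0.28·0.00196408 = 0.220785.
P(II | observation) = 0.21033 / 0.220785 = 0.95265.

0.953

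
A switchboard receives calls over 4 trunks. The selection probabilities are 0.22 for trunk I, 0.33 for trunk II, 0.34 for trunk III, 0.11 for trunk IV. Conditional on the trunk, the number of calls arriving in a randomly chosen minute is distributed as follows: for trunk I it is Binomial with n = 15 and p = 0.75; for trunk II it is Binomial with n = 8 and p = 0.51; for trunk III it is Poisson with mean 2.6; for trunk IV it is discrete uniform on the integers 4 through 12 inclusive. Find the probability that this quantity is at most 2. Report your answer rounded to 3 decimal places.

0.220

Conditional on each trunk, P(X ≤ 2): I: 9.22941e-07; II: 0.131798; III: 0.51843; IV: 0.
By total probability, P(X ≤ 2) = 0.22·9.22941e-07 + 0.33·0.131798 + 0.34·0.51843 + 0.11·0 = 0.21976.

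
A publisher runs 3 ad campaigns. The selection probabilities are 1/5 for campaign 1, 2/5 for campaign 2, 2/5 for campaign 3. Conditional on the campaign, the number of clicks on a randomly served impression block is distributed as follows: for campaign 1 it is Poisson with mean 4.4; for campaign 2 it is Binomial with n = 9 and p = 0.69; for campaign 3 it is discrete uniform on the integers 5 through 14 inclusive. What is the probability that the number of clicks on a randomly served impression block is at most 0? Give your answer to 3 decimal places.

0.002

Conditional on each campaign, P(X ≤ 0): 1: 0.0122773; 2: 2.64396e-05; 3: 0.
By total probability, P(X ≤ 0) = 0.2·0.0122773 + 0.4·2.64396e-05 + 0.4·0 = 0.00246604.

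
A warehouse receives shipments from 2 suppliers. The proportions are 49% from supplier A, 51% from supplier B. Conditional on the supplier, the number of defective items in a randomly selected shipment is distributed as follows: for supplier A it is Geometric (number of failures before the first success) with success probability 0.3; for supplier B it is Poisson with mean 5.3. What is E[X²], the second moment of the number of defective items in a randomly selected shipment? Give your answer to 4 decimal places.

23.5078

For each component E[X²] = Var + (mean)², giving A: 13.2222; B: 33.39.
Overall E[X²] = 0.49·13.2222 + 0.51·33.39 = 23.5078.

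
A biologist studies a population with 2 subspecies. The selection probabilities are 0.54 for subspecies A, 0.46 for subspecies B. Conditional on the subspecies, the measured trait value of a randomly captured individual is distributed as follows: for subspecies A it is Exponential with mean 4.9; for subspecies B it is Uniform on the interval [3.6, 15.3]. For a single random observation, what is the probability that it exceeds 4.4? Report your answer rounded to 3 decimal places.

Conditional on each subspecies, P(X > 4.4): A: 0.4074; B: 0.931624.
By total probability, P(X > 4.4) = 0.54·0.4074 + 0.46·0.931624 = 0.648543.

0.649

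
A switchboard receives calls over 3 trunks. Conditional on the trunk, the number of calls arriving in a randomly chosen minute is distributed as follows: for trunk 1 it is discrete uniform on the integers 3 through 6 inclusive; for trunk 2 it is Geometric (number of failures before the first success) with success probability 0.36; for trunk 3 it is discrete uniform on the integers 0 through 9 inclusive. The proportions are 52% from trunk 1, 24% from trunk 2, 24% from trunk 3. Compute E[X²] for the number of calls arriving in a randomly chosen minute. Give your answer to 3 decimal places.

For each component E[X²] = Var + (mean)², giving 1: 21.5; 2: 8.09877; 3: 28.5.
Overall E[X²] = 0.52·21.5 + 0.24·8.09877 + 0.24·28.5 = 19.9637.

19.964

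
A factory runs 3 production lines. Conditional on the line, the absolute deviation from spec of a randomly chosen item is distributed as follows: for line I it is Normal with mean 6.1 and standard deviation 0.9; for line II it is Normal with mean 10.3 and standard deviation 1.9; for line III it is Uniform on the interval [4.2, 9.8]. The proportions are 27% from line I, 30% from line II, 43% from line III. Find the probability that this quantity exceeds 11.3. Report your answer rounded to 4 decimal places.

0.0898

Conditional on each line, P(X > 11.3): I: 3.78468e-09; II: 0.299334; III: 0.
By total probability, P(X > 11.3) = 0.27·3.78468e-09 + 0.3·0.299334 + 0.43·0 = 0.0898003.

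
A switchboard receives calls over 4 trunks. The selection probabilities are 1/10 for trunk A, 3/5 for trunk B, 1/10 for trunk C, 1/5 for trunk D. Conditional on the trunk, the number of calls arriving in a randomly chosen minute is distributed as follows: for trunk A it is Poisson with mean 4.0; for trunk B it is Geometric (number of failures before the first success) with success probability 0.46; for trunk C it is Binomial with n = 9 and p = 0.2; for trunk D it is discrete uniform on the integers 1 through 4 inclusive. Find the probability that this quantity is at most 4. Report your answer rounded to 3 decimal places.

Conditional on each trunk, P(X ≤ 4): A: 0.628837; B: 0.954083; C: 0.980419; D: 1.
By total probability, P(X ≤ 4) = 0.1·0.628837 + 0.6·0.954083 + 0.1·0.980419 + 0.2·1 = 0.933376.

0.933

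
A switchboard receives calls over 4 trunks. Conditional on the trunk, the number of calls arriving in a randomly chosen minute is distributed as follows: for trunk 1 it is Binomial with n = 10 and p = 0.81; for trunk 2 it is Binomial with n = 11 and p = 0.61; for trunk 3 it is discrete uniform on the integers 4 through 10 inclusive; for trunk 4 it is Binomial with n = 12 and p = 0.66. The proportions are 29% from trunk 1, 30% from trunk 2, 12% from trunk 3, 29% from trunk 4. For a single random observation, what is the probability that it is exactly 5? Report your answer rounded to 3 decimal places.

Conditional on each trunk, P(X = 5): 1: 0.0217567; 2: 0.137303; 3: 0.142857; 4: 0.0520951.
By total probability, P(X = 5) = 0.29·0.0217567 + 0.3·0.137303 + 0.12·0.142857 + 0.29·0.0520951 = 0.0797507.

0.080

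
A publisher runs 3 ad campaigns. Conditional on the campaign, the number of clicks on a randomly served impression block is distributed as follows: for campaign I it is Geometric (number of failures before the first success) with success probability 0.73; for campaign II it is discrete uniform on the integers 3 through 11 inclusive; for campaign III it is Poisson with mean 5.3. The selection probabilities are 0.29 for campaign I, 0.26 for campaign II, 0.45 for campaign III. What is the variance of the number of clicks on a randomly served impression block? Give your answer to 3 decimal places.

Per component, I: μ=0.369863, E[X²]=0.64346; II: μ=7, E[X²]=55.6667; III: μ=5.3, E[X²]=33.39.
E[X] = 0.29·0.369863 + 0.26·7 + 0.45·5.3 = 4.31226.
E[X²] = 0.29·0.64346 + 0.26·55.6667 + 0.45·33.39 = 29.6854.
Var(X) = E[X²] − (E[X])² = 29.6854 − 18.5956 = 11.0898.

11.090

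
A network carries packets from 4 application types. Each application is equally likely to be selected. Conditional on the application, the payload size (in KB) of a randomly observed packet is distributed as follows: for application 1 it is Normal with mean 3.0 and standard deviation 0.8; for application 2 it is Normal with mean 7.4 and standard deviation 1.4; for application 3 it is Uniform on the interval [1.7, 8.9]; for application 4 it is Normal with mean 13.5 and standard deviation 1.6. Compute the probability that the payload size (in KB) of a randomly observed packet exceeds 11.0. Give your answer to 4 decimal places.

Conditional on each application, P(X > 11.0): 1: 0; 2: 0.005064; 3: 0; 4: 0.940915.
By total probability, P(X > 11.0) = 0.25·0 + 0.25·0.005064 + 0.25·0 + 0.25·0.940915 = 0.236495.

0.2365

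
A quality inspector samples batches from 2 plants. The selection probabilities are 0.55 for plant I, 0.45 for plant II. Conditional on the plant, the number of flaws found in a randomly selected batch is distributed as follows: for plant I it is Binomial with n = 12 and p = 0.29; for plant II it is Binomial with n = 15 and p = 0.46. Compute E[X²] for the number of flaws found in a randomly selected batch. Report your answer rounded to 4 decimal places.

For each component E[X²] = Var + (mean)², giving I: 14.5812; II: 51.336.
Overall E[X²] = 0.55·14.5812 + 0.45·51.336 = 31.1209.

31.1209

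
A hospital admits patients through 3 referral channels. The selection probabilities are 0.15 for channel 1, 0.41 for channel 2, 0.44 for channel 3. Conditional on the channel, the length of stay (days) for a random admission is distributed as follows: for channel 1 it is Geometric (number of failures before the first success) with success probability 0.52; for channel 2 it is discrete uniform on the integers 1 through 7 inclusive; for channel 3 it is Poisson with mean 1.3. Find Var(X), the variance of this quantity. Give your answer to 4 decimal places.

4.3850

Per component, 1: μ=0.923077, E[X²]=2.62722; 2: μ=4, E[X²]=20; 3: μ=1.3, E[X²]=2.99.
E[X] = 0.15·0.923077 + 0.41·4 + 0.44·1.3 = 2.35046.
E[X²] = 0.15·2.62722 + 0.41·20 + 0.44·2.99 = 9.90968.
Var(X) = E[X²] − (E[X])² = 9.90968 − 5.52467 = 4.38501.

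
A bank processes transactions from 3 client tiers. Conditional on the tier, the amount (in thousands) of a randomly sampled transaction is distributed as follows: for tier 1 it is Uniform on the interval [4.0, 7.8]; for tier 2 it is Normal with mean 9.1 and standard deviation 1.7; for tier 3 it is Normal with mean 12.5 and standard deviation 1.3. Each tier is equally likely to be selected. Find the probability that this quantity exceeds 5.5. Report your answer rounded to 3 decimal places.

0.863

Conditional on each tier, P(X > 5.5): 1: 0.605263; 2: 0.982898; 3: 1.
By total probability, P(X > 5.5) = 0.333333·0.605263 + 0.333333·0.982898 + 0.333333·1 = 0.86272.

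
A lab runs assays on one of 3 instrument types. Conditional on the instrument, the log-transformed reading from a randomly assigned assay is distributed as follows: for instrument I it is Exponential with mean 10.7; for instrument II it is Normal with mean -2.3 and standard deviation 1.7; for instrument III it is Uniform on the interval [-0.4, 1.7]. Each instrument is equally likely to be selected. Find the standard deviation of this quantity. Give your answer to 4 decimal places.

8.3795

Per component, I: μ=10.7, E[X²]=228.98; II: μ=-2.3, E[X²]=8.18; III: μ=0.65, E[X²]=0.79.
E[X] = 0.333333·10.7 + 0.333333·-2.3 + 0.333333·0.65 = 3.01667.
E[X²] = 0.333333·228.98 + 0.333333·8.18 + 0.333333·0.79 = 79.3167.
Var(X) = E[X²] − (E[X])² = 79.3167 − 9.10028 = 70.2164.
SD(X) = √70.2164 = 8.37952.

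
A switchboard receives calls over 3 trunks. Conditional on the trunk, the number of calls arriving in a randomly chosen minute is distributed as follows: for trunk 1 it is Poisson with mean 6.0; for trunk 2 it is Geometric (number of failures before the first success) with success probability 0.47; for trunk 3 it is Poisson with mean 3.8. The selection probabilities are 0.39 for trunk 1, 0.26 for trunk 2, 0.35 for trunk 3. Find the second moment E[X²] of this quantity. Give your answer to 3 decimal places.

For each component E[X²] = Var + (mean)², giving 1: 42; 2: 3.67089; 3: 18.24.
Overall E[X²] = 0.39·42 + 0.26·3.67089 + 0.35·18.24 = 23.7184.

23.718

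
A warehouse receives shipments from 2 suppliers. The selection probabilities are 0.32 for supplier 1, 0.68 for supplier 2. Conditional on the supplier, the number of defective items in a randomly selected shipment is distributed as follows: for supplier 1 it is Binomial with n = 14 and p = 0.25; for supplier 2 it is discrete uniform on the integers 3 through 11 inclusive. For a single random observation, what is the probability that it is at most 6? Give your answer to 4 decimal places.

0.6100

Conditional on each supplier, P(X ≤ 6): 1: 0.961729; 2: 0.444444.
By total probability, P(X ≤ 6) = 0.32·0.961729 + 0.68·0.444444 = 0.609976.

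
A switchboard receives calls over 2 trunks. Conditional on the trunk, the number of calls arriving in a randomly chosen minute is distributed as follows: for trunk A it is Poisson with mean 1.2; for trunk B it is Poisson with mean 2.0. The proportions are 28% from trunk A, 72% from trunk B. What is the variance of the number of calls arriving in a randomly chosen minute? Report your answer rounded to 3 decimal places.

Per component, A: μ=1.2, E[X²]=2.64; B: μ=2, E[X²]=6.
E[X] = 0.28·1.2 + 0.72·2 = 1.776.
E[X²] = 0.28·2.64 + 0.72·6 = 5.0592.
Var(X) = E[X²] − (E[X])² = 5.0592 − 3.15418 = 1.90502.

1.905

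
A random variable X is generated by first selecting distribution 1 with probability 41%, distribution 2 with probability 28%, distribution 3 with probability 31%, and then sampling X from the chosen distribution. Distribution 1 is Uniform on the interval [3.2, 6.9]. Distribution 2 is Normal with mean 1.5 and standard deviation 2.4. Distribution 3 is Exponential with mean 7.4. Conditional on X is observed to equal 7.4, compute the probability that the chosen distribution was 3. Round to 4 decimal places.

Likelihoods f(7.4 | ·): 1: 0; 2: 0.00809824; 3: 0.0497134.
Posterior ∝ prior × likelihood. Numerator for 3: 0.31·0.0497134 = 0.0154112.
Normalizing constant: 0.41·0 + 0.28·0.00809824 + 0.31·0.0497134 = 0.0176787.
P(3 | observation) = 0.0154112 / 0.0176787 = 0.871738.

0.8717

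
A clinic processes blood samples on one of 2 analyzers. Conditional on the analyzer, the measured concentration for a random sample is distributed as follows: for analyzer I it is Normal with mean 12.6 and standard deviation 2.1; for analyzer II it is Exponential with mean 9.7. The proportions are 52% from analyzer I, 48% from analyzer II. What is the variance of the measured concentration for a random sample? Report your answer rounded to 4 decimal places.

Per component, I: μ=12.6, E[X²]=163.17; II: μ=9.7, E[X²]=188.18.
E[X] = 0.52·12.6 + 0.48·9.7 = 11.208.
E[X²] = 0.52·163.17 + 0.48·188.18 = 175.175.
Var(X) = E[X²] − (E[X])² = 175.175 − 125.619 = 49.5555.

49.5555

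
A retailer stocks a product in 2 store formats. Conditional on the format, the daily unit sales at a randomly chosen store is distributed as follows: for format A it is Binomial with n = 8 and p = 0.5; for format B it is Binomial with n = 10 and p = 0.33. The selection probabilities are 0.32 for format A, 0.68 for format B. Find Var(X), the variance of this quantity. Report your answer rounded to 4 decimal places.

Per component, A: μ=4, E[X²]=18; B: μ=3.3, E[X²]=13.101.
E[X] = 0.32·4 + 0.68·3.3 = 3.524.
E[X²] = 0.32·18 + 0.68·13.101 = 14.6687.
Var(X) = E[X²] − (E[X])² = 14.6687 − 12.4186 = 2.2501.

2.2501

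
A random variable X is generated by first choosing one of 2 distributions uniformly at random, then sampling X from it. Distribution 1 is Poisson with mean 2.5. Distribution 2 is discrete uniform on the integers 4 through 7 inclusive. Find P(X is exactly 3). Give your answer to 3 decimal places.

Conditional on each component, P(X = 3): 1: 0.213763; 2: 0.
By total probability, P(X = 3) = 0.5·0.213763 + 0.5·0 = 0.106882.

0.107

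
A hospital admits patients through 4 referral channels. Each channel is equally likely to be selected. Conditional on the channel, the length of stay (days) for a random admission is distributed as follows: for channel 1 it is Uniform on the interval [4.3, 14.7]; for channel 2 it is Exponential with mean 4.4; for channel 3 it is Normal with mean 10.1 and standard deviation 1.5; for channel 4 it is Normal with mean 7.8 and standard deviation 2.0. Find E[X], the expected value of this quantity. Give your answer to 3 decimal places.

Component means — 1: 9.5; 2: 4.4; 3: 10.1; 4: 7.8.
E[X] = 0.25·9.5 + 0.25·4.4 + 0.25·10.1 + 0.25·7.8 = 7.95.

7.950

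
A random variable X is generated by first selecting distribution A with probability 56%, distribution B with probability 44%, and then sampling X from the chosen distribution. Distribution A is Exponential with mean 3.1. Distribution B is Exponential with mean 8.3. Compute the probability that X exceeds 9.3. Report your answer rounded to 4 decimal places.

Conditional on each component, P(X > 9.3): A: 0.0497871; B: 0.326123.
By total probability, P(X > 9.3) = 0.56·0.0497871 + 0.44·0.326123 = 0.171375.

0.1714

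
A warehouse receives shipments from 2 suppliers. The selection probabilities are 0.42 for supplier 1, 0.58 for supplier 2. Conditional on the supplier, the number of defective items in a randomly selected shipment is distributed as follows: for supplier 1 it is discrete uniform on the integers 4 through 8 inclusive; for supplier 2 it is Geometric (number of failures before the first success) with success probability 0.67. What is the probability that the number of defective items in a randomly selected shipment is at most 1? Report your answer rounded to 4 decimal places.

Conditional on each supplier, P(X ≤ 1): 1: 0; 2: 0.8911.
By total probability, P(X ≤ 1) = 0.42·0 + 0.58·0.8911 = 0.516838.

0.5168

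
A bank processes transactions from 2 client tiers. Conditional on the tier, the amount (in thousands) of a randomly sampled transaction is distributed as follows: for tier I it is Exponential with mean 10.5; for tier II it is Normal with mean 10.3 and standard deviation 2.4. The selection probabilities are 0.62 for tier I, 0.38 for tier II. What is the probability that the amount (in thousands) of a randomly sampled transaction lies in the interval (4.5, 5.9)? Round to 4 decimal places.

Conditional on each tier, P(4.5 < X < 5.9): I: 0.081317; II: 0.0255448.
By total probability, P(4.5 < X < 5.9) = 0.62·0.081317 + 0.38·0.0255448 = 0.0601236.

0.0601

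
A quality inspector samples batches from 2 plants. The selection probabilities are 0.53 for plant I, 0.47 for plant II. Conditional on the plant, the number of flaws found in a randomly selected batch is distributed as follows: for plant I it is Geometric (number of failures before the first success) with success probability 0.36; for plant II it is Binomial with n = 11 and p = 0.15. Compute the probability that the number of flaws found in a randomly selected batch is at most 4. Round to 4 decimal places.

0.9356

Conditional on each plant, P(X ≤ 4): I: 0.892626; II: 0.984112.
By total probability, P(X ≤ 4) = 0.53·0.892626 + 0.47·0.984112 = 0.935624.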